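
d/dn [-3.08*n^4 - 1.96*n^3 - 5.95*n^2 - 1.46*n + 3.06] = -12.32*n^3 - 5.88*n^2 - 11.9*n - 1.46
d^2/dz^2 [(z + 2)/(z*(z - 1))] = 2*(z^3 + 6*z^2 - 6*z + 2)/(z^3*(z^3 - 3*z^2 + 3*z - 1))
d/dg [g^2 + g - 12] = 2*g + 1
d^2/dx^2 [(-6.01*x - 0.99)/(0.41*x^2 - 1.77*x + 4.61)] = (-(0.82*x - 1.77)*(1.64*x - 3.54)*(6.01*x + 0.99) + (14.7846*x - 20.4636)*(0.41*x^2 - 1.77*x + 4.61))/(0.41*x^2 - 1.77*x + 4.61)^3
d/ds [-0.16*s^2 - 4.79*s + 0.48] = -0.32*s - 4.79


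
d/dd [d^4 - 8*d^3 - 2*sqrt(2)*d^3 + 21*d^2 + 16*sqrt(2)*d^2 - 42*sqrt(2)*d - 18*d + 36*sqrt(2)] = 4*d^3 - 24*d^2 - 6*sqrt(2)*d^2 + 42*d + 32*sqrt(2)*d - 42*sqrt(2) - 18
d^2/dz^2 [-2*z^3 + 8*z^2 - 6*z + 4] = 16 - 12*z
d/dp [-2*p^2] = -4*p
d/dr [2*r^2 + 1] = 4*r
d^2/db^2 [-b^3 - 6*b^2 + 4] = -6*b - 12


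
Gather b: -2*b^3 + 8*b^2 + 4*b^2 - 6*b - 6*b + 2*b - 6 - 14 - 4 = -2*b^3 + 12*b^2 - 10*b - 24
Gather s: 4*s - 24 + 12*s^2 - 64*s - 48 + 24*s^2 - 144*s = 36*s^2 - 204*s - 72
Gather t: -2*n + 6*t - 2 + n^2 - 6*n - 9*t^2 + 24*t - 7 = n^2 - 8*n - 9*t^2 + 30*t - 9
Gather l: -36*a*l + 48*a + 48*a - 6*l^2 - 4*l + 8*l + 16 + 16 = 96*a - 6*l^2 + l*(4 - 36*a) + 32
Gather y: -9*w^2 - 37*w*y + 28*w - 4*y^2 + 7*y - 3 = -9*w^2 + 28*w - 4*y^2 + y*(7 - 37*w) - 3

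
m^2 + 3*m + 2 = (m + 1)*(m + 2)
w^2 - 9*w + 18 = (w - 6)*(w - 3)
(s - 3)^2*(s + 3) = s^3 - 3*s^2 - 9*s + 27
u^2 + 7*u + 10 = (u + 2)*(u + 5)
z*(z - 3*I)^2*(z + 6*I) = z^4 + 27*z^2 - 54*I*z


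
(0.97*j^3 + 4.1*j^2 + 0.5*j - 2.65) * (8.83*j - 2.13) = 8.5651*j^4 + 34.1369*j^3 - 4.318*j^2 - 24.4645*j + 5.6445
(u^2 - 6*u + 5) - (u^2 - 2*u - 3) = 8 - 4*u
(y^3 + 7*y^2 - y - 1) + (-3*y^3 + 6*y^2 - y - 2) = -2*y^3 + 13*y^2 - 2*y - 3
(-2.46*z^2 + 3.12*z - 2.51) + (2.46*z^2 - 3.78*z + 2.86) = 0.35 - 0.66*z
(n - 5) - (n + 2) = -7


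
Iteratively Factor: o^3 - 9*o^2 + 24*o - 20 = (o - 5)*(o^2 - 4*o + 4) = (o - 5)*(o - 2)*(o - 2)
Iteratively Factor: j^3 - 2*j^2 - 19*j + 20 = (j - 1)*(j^2 - j - 20) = (j - 1)*(j + 4)*(j - 5)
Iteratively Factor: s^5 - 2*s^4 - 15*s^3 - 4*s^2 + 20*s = (s - 5)*(s^4 + 3*s^3 - 4*s) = (s - 5)*(s + 2)*(s^3 + s^2 - 2*s) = (s - 5)*(s - 1)*(s + 2)*(s^2 + 2*s) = (s - 5)*(s - 1)*(s + 2)^2*(s)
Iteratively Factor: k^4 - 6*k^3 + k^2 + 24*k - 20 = (k - 2)*(k^3 - 4*k^2 - 7*k + 10) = (k - 2)*(k - 1)*(k^2 - 3*k - 10) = (k - 5)*(k - 2)*(k - 1)*(k + 2)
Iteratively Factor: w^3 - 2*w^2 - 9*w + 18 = (w + 3)*(w^2 - 5*w + 6) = (w - 3)*(w + 3)*(w - 2)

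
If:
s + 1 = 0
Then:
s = -1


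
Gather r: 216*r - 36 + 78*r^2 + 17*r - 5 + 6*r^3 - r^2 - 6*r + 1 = 6*r^3 + 77*r^2 + 227*r - 40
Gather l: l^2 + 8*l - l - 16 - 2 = l^2 + 7*l - 18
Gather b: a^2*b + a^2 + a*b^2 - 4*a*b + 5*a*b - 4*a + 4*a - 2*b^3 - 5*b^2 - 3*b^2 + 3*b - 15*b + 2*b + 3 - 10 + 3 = a^2 - 2*b^3 + b^2*(a - 8) + b*(a^2 + a - 10) - 4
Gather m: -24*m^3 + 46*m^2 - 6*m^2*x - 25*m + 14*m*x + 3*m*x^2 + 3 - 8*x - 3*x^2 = -24*m^3 + m^2*(46 - 6*x) + m*(3*x^2 + 14*x - 25) - 3*x^2 - 8*x + 3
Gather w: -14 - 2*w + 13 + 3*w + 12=w + 11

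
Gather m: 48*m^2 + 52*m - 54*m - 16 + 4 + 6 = 48*m^2 - 2*m - 6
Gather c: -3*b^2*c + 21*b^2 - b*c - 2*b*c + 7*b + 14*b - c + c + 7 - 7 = 21*b^2 + 21*b + c*(-3*b^2 - 3*b)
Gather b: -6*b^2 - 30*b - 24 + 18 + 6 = -6*b^2 - 30*b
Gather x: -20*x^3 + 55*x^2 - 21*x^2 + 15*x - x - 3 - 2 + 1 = -20*x^3 + 34*x^2 + 14*x - 4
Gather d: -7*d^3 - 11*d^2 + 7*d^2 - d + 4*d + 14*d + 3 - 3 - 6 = -7*d^3 - 4*d^2 + 17*d - 6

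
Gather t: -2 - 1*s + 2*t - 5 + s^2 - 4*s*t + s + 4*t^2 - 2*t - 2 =s^2 - 4*s*t + 4*t^2 - 9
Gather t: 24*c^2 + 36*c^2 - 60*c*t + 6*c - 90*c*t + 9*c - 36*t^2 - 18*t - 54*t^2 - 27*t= 60*c^2 + 15*c - 90*t^2 + t*(-150*c - 45)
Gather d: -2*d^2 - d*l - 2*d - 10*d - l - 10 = -2*d^2 + d*(-l - 12) - l - 10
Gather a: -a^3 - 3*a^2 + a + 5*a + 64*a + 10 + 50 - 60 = -a^3 - 3*a^2 + 70*a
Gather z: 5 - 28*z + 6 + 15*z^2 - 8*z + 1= 15*z^2 - 36*z + 12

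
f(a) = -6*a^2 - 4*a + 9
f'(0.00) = -4.00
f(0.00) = 9.00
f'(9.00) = -112.00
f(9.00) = -513.00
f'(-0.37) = 0.44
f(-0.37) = 9.66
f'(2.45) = -33.40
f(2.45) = -36.82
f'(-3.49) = 37.88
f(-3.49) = -50.12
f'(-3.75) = 41.00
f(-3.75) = -60.38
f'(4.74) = -60.88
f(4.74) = -144.77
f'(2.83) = -37.96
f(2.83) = -50.37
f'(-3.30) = 35.60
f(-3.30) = -43.14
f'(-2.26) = 23.12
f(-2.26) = -12.61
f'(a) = -12*a - 4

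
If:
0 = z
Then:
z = 0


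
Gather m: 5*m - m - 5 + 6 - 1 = 4*m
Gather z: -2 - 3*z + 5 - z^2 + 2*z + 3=-z^2 - z + 6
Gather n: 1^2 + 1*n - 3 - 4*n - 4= -3*n - 6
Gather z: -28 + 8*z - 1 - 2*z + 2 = 6*z - 27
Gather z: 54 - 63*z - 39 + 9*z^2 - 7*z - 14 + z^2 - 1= 10*z^2 - 70*z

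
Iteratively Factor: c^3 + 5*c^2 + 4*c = (c + 4)*(c^2 + c) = (c + 1)*(c + 4)*(c)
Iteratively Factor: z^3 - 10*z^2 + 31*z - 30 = (z - 3)*(z^2 - 7*z + 10) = (z - 5)*(z - 3)*(z - 2)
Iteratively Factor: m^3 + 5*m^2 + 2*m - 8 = (m - 1)*(m^2 + 6*m + 8) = (m - 1)*(m + 4)*(m + 2)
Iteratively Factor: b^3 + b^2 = (b)*(b^2 + b) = b^2*(b + 1)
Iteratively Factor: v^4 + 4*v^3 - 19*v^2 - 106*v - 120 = (v + 3)*(v^3 + v^2 - 22*v - 40) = (v - 5)*(v + 3)*(v^2 + 6*v + 8) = (v - 5)*(v + 3)*(v + 4)*(v + 2)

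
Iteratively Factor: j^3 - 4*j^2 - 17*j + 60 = (j - 3)*(j^2 - j - 20) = (j - 3)*(j + 4)*(j - 5)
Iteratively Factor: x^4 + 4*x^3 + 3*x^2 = (x)*(x^3 + 4*x^2 + 3*x) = x*(x + 1)*(x^2 + 3*x) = x^2*(x + 1)*(x + 3)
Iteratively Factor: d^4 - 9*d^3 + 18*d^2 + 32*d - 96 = (d + 2)*(d^3 - 11*d^2 + 40*d - 48) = (d - 4)*(d + 2)*(d^2 - 7*d + 12) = (d - 4)^2*(d + 2)*(d - 3)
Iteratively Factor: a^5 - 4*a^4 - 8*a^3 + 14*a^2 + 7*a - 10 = (a + 1)*(a^4 - 5*a^3 - 3*a^2 + 17*a - 10) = (a - 1)*(a + 1)*(a^3 - 4*a^2 - 7*a + 10) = (a - 1)^2*(a + 1)*(a^2 - 3*a - 10) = (a - 5)*(a - 1)^2*(a + 1)*(a + 2)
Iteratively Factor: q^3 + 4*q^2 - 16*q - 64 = (q + 4)*(q^2 - 16) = (q + 4)^2*(q - 4)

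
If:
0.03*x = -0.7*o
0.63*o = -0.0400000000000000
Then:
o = -0.06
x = 1.48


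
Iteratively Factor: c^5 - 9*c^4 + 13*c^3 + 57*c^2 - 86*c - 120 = (c + 1)*(c^4 - 10*c^3 + 23*c^2 + 34*c - 120) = (c + 1)*(c + 2)*(c^3 - 12*c^2 + 47*c - 60) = (c - 3)*(c + 1)*(c + 2)*(c^2 - 9*c + 20) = (c - 4)*(c - 3)*(c + 1)*(c + 2)*(c - 5)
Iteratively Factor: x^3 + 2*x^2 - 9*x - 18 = (x + 3)*(x^2 - x - 6) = (x + 2)*(x + 3)*(x - 3)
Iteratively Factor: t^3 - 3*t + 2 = (t - 1)*(t^2 + t - 2) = (t - 1)^2*(t + 2)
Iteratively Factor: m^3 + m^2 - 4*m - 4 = (m + 1)*(m^2 - 4) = (m + 1)*(m + 2)*(m - 2)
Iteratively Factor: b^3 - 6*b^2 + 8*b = (b - 2)*(b^2 - 4*b) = b*(b - 2)*(b - 4)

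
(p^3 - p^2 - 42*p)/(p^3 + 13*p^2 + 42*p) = (p - 7)/(p + 7)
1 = 1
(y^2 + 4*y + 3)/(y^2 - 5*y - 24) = (y + 1)/(y - 8)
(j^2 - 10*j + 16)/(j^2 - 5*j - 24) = (j - 2)/(j + 3)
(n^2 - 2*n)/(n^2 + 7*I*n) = (n - 2)/(n + 7*I)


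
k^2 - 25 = (k - 5)*(k + 5)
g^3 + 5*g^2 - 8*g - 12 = (g - 2)*(g + 1)*(g + 6)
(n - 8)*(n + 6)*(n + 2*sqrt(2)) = n^3 - 2*n^2 + 2*sqrt(2)*n^2 - 48*n - 4*sqrt(2)*n - 96*sqrt(2)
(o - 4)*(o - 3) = o^2 - 7*o + 12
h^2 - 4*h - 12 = (h - 6)*(h + 2)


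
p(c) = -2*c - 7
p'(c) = -2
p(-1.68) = -3.64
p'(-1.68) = -2.00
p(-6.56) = 6.12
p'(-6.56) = -2.00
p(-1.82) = -3.36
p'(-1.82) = -2.00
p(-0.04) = -6.92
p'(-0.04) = -2.00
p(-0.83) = -5.34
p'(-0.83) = -2.00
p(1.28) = -9.56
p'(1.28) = -2.00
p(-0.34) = -6.32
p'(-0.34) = -2.00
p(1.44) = -9.88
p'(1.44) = -2.00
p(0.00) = -7.00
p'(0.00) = -2.00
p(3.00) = -13.00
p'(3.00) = -2.00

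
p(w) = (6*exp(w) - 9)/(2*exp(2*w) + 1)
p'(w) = -4*(6*exp(w) - 9)*exp(2*w)/(2*exp(2*w) + 1)^2 + 6*exp(w)/(2*exp(2*w) + 1)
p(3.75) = 0.07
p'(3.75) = -0.07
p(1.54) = 0.43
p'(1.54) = -0.21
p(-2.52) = -8.41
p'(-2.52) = 0.69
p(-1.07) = -5.62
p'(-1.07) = 3.81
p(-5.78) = -8.98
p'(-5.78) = 0.02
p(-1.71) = -7.43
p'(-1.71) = 1.93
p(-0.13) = -1.47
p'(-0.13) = 3.85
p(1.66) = 0.40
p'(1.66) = -0.23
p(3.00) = 0.14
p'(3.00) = -0.13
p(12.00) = 0.00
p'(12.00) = 0.00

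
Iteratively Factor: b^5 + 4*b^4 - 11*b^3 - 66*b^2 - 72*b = (b)*(b^4 + 4*b^3 - 11*b^2 - 66*b - 72) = b*(b + 2)*(b^3 + 2*b^2 - 15*b - 36) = b*(b - 4)*(b + 2)*(b^2 + 6*b + 9) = b*(b - 4)*(b + 2)*(b + 3)*(b + 3)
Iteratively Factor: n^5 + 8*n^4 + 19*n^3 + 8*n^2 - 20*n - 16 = (n - 1)*(n^4 + 9*n^3 + 28*n^2 + 36*n + 16) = (n - 1)*(n + 4)*(n^3 + 5*n^2 + 8*n + 4) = (n - 1)*(n + 1)*(n + 4)*(n^2 + 4*n + 4) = (n - 1)*(n + 1)*(n + 2)*(n + 4)*(n + 2)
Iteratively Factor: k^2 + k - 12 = (k - 3)*(k + 4)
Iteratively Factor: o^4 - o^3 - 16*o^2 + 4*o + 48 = (o - 4)*(o^3 + 3*o^2 - 4*o - 12) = (o - 4)*(o + 2)*(o^2 + o - 6) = (o - 4)*(o + 2)*(o + 3)*(o - 2)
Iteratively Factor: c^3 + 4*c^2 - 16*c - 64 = (c - 4)*(c^2 + 8*c + 16) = (c - 4)*(c + 4)*(c + 4)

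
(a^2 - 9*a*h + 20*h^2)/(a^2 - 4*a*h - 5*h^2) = (a - 4*h)/(a + h)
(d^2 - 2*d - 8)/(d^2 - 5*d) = (d^2 - 2*d - 8)/(d*(d - 5))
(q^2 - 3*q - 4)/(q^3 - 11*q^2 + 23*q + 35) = (q - 4)/(q^2 - 12*q + 35)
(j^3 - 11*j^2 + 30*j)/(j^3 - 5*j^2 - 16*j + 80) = j*(j - 6)/(j^2 - 16)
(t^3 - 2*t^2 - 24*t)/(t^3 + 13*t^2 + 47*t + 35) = t*(t^2 - 2*t - 24)/(t^3 + 13*t^2 + 47*t + 35)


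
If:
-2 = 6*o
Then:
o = -1/3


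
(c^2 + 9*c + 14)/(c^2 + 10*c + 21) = (c + 2)/(c + 3)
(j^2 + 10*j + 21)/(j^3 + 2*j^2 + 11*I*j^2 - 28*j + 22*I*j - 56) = (j^2 + 10*j + 21)/(j^3 + j^2*(2 + 11*I) + j*(-28 + 22*I) - 56)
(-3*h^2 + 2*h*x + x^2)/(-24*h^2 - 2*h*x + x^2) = (3*h^2 - 2*h*x - x^2)/(24*h^2 + 2*h*x - x^2)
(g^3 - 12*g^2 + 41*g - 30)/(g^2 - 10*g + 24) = (g^2 - 6*g + 5)/(g - 4)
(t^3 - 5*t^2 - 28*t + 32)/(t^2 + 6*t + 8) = (t^2 - 9*t + 8)/(t + 2)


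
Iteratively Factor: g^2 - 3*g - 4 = (g + 1)*(g - 4)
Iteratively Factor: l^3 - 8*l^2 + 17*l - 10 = (l - 2)*(l^2 - 6*l + 5) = (l - 2)*(l - 1)*(l - 5)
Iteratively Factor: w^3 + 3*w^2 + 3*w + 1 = (w + 1)*(w^2 + 2*w + 1) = (w + 1)^2*(w + 1)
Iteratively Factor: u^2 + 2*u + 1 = (u + 1)*(u + 1)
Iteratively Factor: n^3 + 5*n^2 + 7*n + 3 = (n + 1)*(n^2 + 4*n + 3) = (n + 1)*(n + 3)*(n + 1)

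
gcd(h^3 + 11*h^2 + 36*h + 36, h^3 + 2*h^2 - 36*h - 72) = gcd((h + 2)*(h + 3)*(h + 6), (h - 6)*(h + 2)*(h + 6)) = h^2 + 8*h + 12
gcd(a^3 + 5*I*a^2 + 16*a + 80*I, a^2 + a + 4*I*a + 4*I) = a + 4*I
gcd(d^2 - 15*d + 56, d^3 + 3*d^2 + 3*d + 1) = 1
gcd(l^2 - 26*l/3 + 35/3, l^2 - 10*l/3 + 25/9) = l - 5/3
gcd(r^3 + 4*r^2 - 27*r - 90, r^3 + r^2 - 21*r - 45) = r^2 - 2*r - 15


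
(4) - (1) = 3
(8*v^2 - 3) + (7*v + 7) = 8*v^2 + 7*v + 4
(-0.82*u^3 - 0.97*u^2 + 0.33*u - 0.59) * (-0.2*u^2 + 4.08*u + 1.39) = 0.164*u^5 - 3.1516*u^4 - 5.1634*u^3 + 0.1161*u^2 - 1.9485*u - 0.8201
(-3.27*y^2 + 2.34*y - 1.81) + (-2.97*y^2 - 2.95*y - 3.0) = -6.24*y^2 - 0.61*y - 4.81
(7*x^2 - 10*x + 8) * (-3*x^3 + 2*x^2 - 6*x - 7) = -21*x^5 + 44*x^4 - 86*x^3 + 27*x^2 + 22*x - 56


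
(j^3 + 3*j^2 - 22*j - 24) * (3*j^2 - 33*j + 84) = 3*j^5 - 24*j^4 - 81*j^3 + 906*j^2 - 1056*j - 2016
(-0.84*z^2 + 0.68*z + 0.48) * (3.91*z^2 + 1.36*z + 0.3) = -3.2844*z^4 + 1.5164*z^3 + 2.5496*z^2 + 0.8568*z + 0.144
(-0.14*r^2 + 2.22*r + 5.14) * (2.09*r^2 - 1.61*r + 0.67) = -0.2926*r^4 + 4.8652*r^3 + 7.0746*r^2 - 6.788*r + 3.4438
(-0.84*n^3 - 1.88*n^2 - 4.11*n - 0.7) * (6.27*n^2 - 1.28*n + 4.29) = -5.2668*n^5 - 10.7124*n^4 - 26.9669*n^3 - 7.1934*n^2 - 16.7359*n - 3.003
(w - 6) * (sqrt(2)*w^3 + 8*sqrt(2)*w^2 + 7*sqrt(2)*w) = sqrt(2)*w^4 + 2*sqrt(2)*w^3 - 41*sqrt(2)*w^2 - 42*sqrt(2)*w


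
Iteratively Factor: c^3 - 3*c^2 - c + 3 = (c + 1)*(c^2 - 4*c + 3) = (c - 1)*(c + 1)*(c - 3)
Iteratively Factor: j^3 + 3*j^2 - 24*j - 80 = (j + 4)*(j^2 - j - 20) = (j - 5)*(j + 4)*(j + 4)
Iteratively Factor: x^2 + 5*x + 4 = (x + 1)*(x + 4)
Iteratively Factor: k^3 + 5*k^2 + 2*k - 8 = (k + 4)*(k^2 + k - 2) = (k + 2)*(k + 4)*(k - 1)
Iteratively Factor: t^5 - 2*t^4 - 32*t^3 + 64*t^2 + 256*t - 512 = (t - 4)*(t^4 + 2*t^3 - 24*t^2 - 32*t + 128) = (t - 4)*(t - 2)*(t^3 + 4*t^2 - 16*t - 64) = (t - 4)*(t - 2)*(t + 4)*(t^2 - 16) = (t - 4)*(t - 2)*(t + 4)^2*(t - 4)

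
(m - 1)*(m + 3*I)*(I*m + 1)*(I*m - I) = -m^4 + 2*m^3 - 2*I*m^3 - 4*m^2 + 4*I*m^2 + 6*m - 2*I*m - 3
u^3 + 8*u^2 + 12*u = u*(u + 2)*(u + 6)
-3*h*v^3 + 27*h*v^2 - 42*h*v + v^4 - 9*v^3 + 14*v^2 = v*(-3*h + v)*(v - 7)*(v - 2)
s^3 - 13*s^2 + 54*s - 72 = (s - 6)*(s - 4)*(s - 3)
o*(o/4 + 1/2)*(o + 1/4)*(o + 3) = o^4/4 + 21*o^3/16 + 29*o^2/16 + 3*o/8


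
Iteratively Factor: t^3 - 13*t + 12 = (t - 1)*(t^2 + t - 12) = (t - 1)*(t + 4)*(t - 3)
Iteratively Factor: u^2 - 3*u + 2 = (u - 1)*(u - 2)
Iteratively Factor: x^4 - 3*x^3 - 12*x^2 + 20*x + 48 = (x + 2)*(x^3 - 5*x^2 - 2*x + 24) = (x - 3)*(x + 2)*(x^2 - 2*x - 8) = (x - 4)*(x - 3)*(x + 2)*(x + 2)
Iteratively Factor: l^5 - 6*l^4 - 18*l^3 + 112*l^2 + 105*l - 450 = (l + 3)*(l^4 - 9*l^3 + 9*l^2 + 85*l - 150) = (l + 3)^2*(l^3 - 12*l^2 + 45*l - 50) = (l - 5)*(l + 3)^2*(l^2 - 7*l + 10) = (l - 5)^2*(l + 3)^2*(l - 2)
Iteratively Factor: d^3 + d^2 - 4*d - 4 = (d + 2)*(d^2 - d - 2) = (d - 2)*(d + 2)*(d + 1)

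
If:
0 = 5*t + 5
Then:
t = -1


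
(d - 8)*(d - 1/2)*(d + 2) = d^3 - 13*d^2/2 - 13*d + 8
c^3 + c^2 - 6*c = c*(c - 2)*(c + 3)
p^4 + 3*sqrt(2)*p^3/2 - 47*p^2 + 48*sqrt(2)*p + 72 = (p - 3*sqrt(2))*(p - 2*sqrt(2))*(p + sqrt(2)/2)*(p + 6*sqrt(2))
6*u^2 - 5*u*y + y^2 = (-3*u + y)*(-2*u + y)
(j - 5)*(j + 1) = j^2 - 4*j - 5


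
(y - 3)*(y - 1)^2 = y^3 - 5*y^2 + 7*y - 3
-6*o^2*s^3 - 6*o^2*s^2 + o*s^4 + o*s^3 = s^2*(-6*o + s)*(o*s + o)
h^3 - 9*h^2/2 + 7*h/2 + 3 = (h - 3)*(h - 2)*(h + 1/2)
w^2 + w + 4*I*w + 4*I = (w + 1)*(w + 4*I)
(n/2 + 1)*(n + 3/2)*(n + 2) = n^3/2 + 11*n^2/4 + 5*n + 3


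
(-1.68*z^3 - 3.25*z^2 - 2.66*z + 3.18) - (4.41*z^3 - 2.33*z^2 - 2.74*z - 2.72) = -6.09*z^3 - 0.92*z^2 + 0.0800000000000001*z + 5.9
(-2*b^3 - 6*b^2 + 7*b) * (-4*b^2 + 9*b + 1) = 8*b^5 + 6*b^4 - 84*b^3 + 57*b^2 + 7*b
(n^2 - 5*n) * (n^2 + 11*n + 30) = n^4 + 6*n^3 - 25*n^2 - 150*n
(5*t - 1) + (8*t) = 13*t - 1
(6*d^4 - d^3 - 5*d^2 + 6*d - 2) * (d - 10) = 6*d^5 - 61*d^4 + 5*d^3 + 56*d^2 - 62*d + 20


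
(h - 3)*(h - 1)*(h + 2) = h^3 - 2*h^2 - 5*h + 6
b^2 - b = b*(b - 1)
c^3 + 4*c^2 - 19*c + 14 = (c - 2)*(c - 1)*(c + 7)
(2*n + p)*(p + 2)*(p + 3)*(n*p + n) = 2*n^2*p^3 + 12*n^2*p^2 + 22*n^2*p + 12*n^2 + n*p^4 + 6*n*p^3 + 11*n*p^2 + 6*n*p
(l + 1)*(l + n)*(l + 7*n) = l^3 + 8*l^2*n + l^2 + 7*l*n^2 + 8*l*n + 7*n^2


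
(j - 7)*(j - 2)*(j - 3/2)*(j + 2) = j^4 - 17*j^3/2 + 13*j^2/2 + 34*j - 42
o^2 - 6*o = o*(o - 6)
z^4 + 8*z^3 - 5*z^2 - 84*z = z*(z - 3)*(z + 4)*(z + 7)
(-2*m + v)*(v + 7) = -2*m*v - 14*m + v^2 + 7*v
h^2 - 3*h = h*(h - 3)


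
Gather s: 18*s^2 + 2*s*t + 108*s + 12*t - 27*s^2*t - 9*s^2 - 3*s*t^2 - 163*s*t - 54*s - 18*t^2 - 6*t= s^2*(9 - 27*t) + s*(-3*t^2 - 161*t + 54) - 18*t^2 + 6*t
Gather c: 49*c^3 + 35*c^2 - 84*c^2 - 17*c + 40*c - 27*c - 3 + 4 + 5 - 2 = 49*c^3 - 49*c^2 - 4*c + 4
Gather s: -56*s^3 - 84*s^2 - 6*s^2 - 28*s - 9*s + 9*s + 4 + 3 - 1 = -56*s^3 - 90*s^2 - 28*s + 6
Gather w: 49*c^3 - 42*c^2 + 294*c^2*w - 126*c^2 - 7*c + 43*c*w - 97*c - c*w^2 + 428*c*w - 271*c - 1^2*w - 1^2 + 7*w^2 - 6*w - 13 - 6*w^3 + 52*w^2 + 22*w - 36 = 49*c^3 - 168*c^2 - 375*c - 6*w^3 + w^2*(59 - c) + w*(294*c^2 + 471*c + 15) - 50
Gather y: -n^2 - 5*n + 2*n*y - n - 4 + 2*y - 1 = -n^2 - 6*n + y*(2*n + 2) - 5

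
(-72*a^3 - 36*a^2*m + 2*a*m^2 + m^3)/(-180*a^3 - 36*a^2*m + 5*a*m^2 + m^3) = (2*a + m)/(5*a + m)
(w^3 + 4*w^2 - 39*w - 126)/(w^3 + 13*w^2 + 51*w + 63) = (w - 6)/(w + 3)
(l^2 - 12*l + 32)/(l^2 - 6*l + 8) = (l - 8)/(l - 2)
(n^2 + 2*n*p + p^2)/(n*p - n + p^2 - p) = (n + p)/(p - 1)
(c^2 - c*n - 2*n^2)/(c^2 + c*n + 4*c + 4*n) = (c - 2*n)/(c + 4)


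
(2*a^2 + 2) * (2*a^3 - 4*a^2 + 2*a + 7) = 4*a^5 - 8*a^4 + 8*a^3 + 6*a^2 + 4*a + 14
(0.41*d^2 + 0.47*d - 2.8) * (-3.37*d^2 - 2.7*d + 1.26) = -1.3817*d^4 - 2.6909*d^3 + 8.6836*d^2 + 8.1522*d - 3.528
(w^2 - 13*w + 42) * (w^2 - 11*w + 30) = w^4 - 24*w^3 + 215*w^2 - 852*w + 1260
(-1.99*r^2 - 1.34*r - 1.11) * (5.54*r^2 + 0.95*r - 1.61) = -11.0246*r^4 - 9.3141*r^3 - 4.2185*r^2 + 1.1029*r + 1.7871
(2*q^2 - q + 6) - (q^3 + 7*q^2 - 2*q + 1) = -q^3 - 5*q^2 + q + 5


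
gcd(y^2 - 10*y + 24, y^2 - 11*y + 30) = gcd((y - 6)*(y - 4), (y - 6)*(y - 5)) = y - 6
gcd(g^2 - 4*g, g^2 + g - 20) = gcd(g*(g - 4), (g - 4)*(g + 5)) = g - 4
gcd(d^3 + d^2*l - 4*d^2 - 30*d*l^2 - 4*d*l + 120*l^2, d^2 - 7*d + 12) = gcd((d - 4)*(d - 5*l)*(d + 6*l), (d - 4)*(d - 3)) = d - 4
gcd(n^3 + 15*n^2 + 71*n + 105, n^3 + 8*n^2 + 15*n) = n^2 + 8*n + 15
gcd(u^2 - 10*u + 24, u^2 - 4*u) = u - 4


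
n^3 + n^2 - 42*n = n*(n - 6)*(n + 7)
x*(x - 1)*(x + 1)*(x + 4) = x^4 + 4*x^3 - x^2 - 4*x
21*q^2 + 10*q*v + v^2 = (3*q + v)*(7*q + v)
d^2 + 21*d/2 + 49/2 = (d + 7/2)*(d + 7)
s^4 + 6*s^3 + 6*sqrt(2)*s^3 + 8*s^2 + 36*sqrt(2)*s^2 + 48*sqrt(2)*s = s*(s + 2)*(s + 4)*(s + 6*sqrt(2))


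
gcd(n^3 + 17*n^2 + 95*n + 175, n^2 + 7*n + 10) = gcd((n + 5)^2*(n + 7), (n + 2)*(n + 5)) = n + 5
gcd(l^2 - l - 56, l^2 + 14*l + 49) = l + 7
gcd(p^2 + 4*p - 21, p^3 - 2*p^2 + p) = 1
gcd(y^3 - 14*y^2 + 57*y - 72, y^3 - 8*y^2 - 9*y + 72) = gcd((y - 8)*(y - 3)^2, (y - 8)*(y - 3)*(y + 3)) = y^2 - 11*y + 24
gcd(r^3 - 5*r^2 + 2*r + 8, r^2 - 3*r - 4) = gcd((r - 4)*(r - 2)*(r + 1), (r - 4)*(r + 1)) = r^2 - 3*r - 4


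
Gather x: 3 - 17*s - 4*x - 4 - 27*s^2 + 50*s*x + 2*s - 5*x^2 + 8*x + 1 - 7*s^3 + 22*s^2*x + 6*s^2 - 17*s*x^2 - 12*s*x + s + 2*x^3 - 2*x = -7*s^3 - 21*s^2 - 14*s + 2*x^3 + x^2*(-17*s - 5) + x*(22*s^2 + 38*s + 2)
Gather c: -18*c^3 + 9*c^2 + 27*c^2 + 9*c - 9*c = -18*c^3 + 36*c^2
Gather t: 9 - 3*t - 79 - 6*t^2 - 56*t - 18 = -6*t^2 - 59*t - 88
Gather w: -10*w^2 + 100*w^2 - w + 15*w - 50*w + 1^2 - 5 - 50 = 90*w^2 - 36*w - 54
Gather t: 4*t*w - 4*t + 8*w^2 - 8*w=t*(4*w - 4) + 8*w^2 - 8*w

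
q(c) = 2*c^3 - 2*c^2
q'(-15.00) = 1410.00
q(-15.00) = -7200.00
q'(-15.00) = 1410.00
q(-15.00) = -7200.00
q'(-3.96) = 109.93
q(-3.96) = -155.56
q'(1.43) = 6.55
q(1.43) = 1.76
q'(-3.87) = 105.34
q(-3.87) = -145.88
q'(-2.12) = 35.45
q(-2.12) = -28.05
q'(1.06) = 2.50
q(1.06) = 0.13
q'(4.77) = 117.44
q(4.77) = 171.56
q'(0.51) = -0.48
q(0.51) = -0.25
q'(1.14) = 3.24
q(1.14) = 0.36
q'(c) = 6*c^2 - 4*c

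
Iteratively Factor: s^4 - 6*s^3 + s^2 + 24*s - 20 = (s - 5)*(s^3 - s^2 - 4*s + 4) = (s - 5)*(s - 2)*(s^2 + s - 2) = (s - 5)*(s - 2)*(s + 2)*(s - 1)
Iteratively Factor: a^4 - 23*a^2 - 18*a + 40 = (a + 4)*(a^3 - 4*a^2 - 7*a + 10) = (a - 1)*(a + 4)*(a^2 - 3*a - 10) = (a - 5)*(a - 1)*(a + 4)*(a + 2)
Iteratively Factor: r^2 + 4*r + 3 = (r + 1)*(r + 3)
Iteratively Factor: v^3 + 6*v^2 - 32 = (v + 4)*(v^2 + 2*v - 8) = (v + 4)^2*(v - 2)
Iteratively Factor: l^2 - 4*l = (l)*(l - 4)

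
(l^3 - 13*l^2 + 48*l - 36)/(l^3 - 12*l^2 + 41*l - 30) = (l - 6)/(l - 5)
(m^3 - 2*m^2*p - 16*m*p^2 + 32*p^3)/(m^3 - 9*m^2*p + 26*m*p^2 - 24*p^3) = (-m - 4*p)/(-m + 3*p)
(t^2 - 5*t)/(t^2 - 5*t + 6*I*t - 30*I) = t/(t + 6*I)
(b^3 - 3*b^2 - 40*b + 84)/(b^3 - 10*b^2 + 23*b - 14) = (b + 6)/(b - 1)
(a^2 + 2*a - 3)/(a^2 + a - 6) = (a - 1)/(a - 2)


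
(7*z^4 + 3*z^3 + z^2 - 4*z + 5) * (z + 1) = 7*z^5 + 10*z^4 + 4*z^3 - 3*z^2 + z + 5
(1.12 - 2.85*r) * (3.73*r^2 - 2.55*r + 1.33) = -10.6305*r^3 + 11.4451*r^2 - 6.6465*r + 1.4896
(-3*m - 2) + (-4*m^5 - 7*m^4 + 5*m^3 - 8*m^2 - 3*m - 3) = -4*m^5 - 7*m^4 + 5*m^3 - 8*m^2 - 6*m - 5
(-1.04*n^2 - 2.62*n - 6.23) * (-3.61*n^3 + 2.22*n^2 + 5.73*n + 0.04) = 3.7544*n^5 + 7.1494*n^4 + 10.7147*n^3 - 28.8848*n^2 - 35.8027*n - 0.2492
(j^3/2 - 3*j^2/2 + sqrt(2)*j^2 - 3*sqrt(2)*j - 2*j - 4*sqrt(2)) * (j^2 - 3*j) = j^5/2 - 3*j^4 + sqrt(2)*j^4 - 6*sqrt(2)*j^3 + 5*j^3/2 + 6*j^2 + 5*sqrt(2)*j^2 + 12*sqrt(2)*j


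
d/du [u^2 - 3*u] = 2*u - 3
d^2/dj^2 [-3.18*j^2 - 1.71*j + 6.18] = -6.36000000000000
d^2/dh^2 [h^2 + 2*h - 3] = 2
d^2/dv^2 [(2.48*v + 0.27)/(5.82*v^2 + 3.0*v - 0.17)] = ((2.48*v + 0.27)*(11.64*v + 3.0)*(23.28*v + 6.0) - (86.6016*v + 18.0228)*(5.82*v^2 + 3.0*v - 0.17))/(5.82*v^2 + 3.0*v - 0.17)^3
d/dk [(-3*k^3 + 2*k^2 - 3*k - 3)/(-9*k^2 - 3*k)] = (9*k^4 + 6*k^3 - 11*k^2 - 18*k - 3)/(3*k^2*(9*k^2 + 6*k + 1))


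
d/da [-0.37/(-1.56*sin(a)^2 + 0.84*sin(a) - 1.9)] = (0.3108 - 1.1544*sin(a))*cos(a)/(1.56*sin(a)^2 - 0.84*sin(a) + 1.9)^2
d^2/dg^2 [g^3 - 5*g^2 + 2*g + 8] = 6*g - 10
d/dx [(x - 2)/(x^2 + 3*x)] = (-x^2 + 4*x + 6)/(x^2*(x^2 + 6*x + 9))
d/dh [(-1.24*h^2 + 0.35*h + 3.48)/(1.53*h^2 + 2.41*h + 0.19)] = (-3.5239*h^2 - 11.12*h - 8.3203)/(2.3409*h^4 + 7.3746*h^3 + 6.3895*h^2 + 0.9158*h + 0.0361)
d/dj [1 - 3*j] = -3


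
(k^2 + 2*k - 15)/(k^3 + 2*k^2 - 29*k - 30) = (k^2 + 2*k - 15)/(k^3 + 2*k^2 - 29*k - 30)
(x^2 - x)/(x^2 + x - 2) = x/(x + 2)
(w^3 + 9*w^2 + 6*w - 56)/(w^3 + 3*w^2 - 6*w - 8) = (w + 7)/(w + 1)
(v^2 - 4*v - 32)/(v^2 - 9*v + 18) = (v^2 - 4*v - 32)/(v^2 - 9*v + 18)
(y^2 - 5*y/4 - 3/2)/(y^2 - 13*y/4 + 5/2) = (4*y + 3)/(4*y - 5)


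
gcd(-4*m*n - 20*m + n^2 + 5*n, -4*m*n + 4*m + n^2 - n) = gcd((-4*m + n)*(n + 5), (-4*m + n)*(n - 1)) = 4*m - n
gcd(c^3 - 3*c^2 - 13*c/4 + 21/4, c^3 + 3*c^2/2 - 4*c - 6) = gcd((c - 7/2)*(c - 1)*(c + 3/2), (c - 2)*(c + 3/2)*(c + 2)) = c + 3/2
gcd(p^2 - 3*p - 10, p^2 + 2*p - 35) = p - 5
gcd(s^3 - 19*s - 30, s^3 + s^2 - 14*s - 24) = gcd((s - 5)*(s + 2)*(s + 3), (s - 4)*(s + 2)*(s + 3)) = s^2 + 5*s + 6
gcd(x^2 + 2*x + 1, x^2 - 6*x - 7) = x + 1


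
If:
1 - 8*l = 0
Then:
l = 1/8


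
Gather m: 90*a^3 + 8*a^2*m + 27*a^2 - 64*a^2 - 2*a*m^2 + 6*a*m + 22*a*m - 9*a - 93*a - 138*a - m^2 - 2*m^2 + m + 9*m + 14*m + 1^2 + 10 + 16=90*a^3 - 37*a^2 - 240*a + m^2*(-2*a - 3) + m*(8*a^2 + 28*a + 24) + 27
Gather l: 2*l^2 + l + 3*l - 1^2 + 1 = 2*l^2 + 4*l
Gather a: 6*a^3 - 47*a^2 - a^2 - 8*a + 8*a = 6*a^3 - 48*a^2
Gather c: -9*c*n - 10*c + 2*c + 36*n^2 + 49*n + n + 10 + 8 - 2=c*(-9*n - 8) + 36*n^2 + 50*n + 16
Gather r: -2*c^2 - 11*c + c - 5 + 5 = -2*c^2 - 10*c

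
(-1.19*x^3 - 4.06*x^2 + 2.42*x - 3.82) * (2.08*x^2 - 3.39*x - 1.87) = -2.4752*x^5 - 4.4107*x^4 + 21.0223*x^3 - 8.5572*x^2 + 8.4244*x + 7.1434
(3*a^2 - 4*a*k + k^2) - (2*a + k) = 3*a^2 - 4*a*k - 2*a + k^2 - k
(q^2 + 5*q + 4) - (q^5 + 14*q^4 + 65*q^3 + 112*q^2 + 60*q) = -q^5 - 14*q^4 - 65*q^3 - 111*q^2 - 55*q + 4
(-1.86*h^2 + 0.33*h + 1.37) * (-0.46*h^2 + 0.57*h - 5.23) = 0.8556*h^4 - 1.212*h^3 + 9.2857*h^2 - 0.945*h - 7.1651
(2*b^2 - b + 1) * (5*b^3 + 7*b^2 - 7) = 10*b^5 + 9*b^4 - 2*b^3 - 7*b^2 + 7*b - 7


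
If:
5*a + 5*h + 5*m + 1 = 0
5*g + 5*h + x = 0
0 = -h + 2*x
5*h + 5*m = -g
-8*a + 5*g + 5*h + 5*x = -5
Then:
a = 35/188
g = 363/188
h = -165/94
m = 1287/940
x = -165/188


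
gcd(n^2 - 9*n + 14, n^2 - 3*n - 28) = n - 7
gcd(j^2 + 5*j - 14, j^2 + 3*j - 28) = j + 7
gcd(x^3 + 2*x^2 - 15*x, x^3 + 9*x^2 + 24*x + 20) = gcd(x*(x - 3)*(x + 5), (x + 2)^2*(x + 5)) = x + 5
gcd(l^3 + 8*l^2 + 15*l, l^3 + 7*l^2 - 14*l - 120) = l + 5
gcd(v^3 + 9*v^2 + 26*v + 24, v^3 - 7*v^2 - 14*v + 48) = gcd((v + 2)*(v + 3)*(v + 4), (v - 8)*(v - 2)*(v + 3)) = v + 3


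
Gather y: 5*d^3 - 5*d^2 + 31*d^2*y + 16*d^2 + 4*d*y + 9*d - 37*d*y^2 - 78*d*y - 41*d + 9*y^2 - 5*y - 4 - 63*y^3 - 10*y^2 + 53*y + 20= 5*d^3 + 11*d^2 - 32*d - 63*y^3 + y^2*(-37*d - 1) + y*(31*d^2 - 74*d + 48) + 16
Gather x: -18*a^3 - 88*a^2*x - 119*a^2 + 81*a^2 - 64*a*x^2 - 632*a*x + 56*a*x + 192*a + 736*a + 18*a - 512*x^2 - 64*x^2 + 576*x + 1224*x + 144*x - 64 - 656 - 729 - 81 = -18*a^3 - 38*a^2 + 946*a + x^2*(-64*a - 576) + x*(-88*a^2 - 576*a + 1944) - 1530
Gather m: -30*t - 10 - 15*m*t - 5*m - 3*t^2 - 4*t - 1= m*(-15*t - 5) - 3*t^2 - 34*t - 11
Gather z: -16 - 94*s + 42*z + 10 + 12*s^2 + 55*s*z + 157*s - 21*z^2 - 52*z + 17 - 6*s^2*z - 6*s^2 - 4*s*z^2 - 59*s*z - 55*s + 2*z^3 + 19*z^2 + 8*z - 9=6*s^2 + 8*s + 2*z^3 + z^2*(-4*s - 2) + z*(-6*s^2 - 4*s - 2) + 2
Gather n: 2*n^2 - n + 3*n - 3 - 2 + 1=2*n^2 + 2*n - 4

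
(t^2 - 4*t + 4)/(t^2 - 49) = (t^2 - 4*t + 4)/(t^2 - 49)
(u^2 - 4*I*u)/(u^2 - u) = (u - 4*I)/(u - 1)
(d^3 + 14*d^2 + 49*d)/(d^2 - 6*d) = (d^2 + 14*d + 49)/(d - 6)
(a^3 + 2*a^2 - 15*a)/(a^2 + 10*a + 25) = a*(a - 3)/(a + 5)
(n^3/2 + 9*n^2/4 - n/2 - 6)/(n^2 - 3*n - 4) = (-2*n^3 - 9*n^2 + 2*n + 24)/(4*(-n^2 + 3*n + 4))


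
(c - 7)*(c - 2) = c^2 - 9*c + 14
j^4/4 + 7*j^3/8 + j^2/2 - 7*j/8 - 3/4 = (j/4 + 1/2)*(j - 1)*(j + 1)*(j + 3/2)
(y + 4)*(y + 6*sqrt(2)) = y^2 + 4*y + 6*sqrt(2)*y + 24*sqrt(2)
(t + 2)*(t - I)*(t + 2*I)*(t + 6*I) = t^4 + 2*t^3 + 7*I*t^3 - 4*t^2 + 14*I*t^2 - 8*t + 12*I*t + 24*I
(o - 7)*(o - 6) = o^2 - 13*o + 42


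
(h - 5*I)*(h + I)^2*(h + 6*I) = h^4 + 3*I*h^3 + 27*h^2 + 59*I*h - 30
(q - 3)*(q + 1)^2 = q^3 - q^2 - 5*q - 3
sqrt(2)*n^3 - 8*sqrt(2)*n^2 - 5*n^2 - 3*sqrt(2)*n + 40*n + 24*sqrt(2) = (n - 8)*(n - 3*sqrt(2))*(sqrt(2)*n + 1)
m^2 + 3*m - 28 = (m - 4)*(m + 7)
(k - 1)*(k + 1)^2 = k^3 + k^2 - k - 1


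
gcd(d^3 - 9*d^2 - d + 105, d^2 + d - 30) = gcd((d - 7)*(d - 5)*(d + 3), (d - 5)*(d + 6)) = d - 5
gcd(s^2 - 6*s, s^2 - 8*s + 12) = s - 6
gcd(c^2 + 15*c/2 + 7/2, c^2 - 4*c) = 1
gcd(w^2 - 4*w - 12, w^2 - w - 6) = w + 2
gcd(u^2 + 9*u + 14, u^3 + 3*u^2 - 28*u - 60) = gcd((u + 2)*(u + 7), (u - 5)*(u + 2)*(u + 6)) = u + 2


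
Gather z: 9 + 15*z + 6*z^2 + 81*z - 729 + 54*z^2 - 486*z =60*z^2 - 390*z - 720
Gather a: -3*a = -3*a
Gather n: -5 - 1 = -6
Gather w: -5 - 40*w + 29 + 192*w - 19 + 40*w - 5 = 192*w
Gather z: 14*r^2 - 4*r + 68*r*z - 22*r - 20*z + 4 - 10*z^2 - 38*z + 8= 14*r^2 - 26*r - 10*z^2 + z*(68*r - 58) + 12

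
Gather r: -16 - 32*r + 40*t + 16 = -32*r + 40*t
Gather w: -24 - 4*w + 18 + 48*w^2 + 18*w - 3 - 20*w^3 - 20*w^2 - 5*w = -20*w^3 + 28*w^2 + 9*w - 9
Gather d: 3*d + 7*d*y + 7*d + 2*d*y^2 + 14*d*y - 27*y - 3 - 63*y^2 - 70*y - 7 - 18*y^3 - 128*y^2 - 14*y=d*(2*y^2 + 21*y + 10) - 18*y^3 - 191*y^2 - 111*y - 10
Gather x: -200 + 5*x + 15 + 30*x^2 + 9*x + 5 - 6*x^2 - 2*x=24*x^2 + 12*x - 180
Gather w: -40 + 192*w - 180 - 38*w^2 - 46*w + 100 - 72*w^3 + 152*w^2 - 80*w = -72*w^3 + 114*w^2 + 66*w - 120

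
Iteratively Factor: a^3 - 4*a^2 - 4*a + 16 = (a - 4)*(a^2 - 4) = (a - 4)*(a - 2)*(a + 2)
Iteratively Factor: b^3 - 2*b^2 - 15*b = (b + 3)*(b^2 - 5*b) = (b - 5)*(b + 3)*(b)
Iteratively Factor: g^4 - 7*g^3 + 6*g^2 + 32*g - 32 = (g - 4)*(g^3 - 3*g^2 - 6*g + 8) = (g - 4)*(g + 2)*(g^2 - 5*g + 4) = (g - 4)^2*(g + 2)*(g - 1)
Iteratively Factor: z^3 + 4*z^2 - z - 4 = (z + 1)*(z^2 + 3*z - 4) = (z - 1)*(z + 1)*(z + 4)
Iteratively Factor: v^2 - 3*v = (v)*(v - 3)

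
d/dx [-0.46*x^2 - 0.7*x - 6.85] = -0.92*x - 0.7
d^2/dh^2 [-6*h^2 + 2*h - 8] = -12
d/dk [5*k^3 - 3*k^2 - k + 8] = 15*k^2 - 6*k - 1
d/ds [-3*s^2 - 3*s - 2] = -6*s - 3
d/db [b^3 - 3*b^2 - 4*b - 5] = 3*b^2 - 6*b - 4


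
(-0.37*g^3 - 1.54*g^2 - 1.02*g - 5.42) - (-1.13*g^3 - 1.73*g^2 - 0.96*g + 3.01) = 0.76*g^3 + 0.19*g^2 - 0.0600000000000001*g - 8.43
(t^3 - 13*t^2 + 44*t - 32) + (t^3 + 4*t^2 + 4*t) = 2*t^3 - 9*t^2 + 48*t - 32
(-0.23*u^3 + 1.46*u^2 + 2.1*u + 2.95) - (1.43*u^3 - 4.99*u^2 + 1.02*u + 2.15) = -1.66*u^3 + 6.45*u^2 + 1.08*u + 0.8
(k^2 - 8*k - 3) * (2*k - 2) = 2*k^3 - 18*k^2 + 10*k + 6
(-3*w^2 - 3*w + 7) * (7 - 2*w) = 6*w^3 - 15*w^2 - 35*w + 49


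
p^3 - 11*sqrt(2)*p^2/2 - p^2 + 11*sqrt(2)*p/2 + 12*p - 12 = (p - 1)*(p - 4*sqrt(2))*(p - 3*sqrt(2)/2)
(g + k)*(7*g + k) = 7*g^2 + 8*g*k + k^2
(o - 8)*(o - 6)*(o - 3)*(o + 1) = o^4 - 16*o^3 + 73*o^2 - 54*o - 144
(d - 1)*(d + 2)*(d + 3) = d^3 + 4*d^2 + d - 6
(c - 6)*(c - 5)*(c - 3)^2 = c^4 - 17*c^3 + 105*c^2 - 279*c + 270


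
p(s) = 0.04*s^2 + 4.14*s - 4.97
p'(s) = 0.08*s + 4.14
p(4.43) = 14.16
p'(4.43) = 4.49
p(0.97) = -0.92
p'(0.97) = 4.22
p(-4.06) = -21.12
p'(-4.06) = 3.82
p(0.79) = -1.67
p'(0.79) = 4.20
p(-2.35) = -14.48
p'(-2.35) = 3.95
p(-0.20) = -5.80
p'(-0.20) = 4.12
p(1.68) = 2.10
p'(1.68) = 4.27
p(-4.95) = -24.48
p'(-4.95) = 3.74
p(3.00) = 7.81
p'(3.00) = 4.38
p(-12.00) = -48.89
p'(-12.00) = 3.18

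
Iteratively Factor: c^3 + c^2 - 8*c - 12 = (c - 3)*(c^2 + 4*c + 4) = (c - 3)*(c + 2)*(c + 2)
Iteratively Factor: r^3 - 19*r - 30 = (r + 2)*(r^2 - 2*r - 15) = (r + 2)*(r + 3)*(r - 5)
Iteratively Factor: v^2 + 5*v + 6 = (v + 3)*(v + 2)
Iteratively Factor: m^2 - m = (m)*(m - 1)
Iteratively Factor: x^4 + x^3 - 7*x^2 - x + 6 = (x - 1)*(x^3 + 2*x^2 - 5*x - 6) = (x - 2)*(x - 1)*(x^2 + 4*x + 3) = (x - 2)*(x - 1)*(x + 3)*(x + 1)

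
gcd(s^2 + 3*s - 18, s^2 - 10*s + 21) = s - 3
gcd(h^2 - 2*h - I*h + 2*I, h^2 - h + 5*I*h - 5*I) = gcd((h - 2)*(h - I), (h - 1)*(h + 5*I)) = 1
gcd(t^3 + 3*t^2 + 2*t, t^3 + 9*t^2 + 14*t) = t^2 + 2*t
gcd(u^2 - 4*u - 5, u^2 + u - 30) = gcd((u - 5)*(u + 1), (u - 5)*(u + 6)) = u - 5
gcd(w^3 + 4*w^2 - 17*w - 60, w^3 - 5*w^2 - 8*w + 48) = w^2 - w - 12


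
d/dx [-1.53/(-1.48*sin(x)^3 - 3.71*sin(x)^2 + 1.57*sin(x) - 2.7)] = (-6.7932*sin(x)^2 - 11.3526*sin(x) + 2.4021)*cos(x)/(1.48*sin(x)^3 + 3.71*sin(x)^2 - 1.57*sin(x) + 2.7)^2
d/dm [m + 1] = 1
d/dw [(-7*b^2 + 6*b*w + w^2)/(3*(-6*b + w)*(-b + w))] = -13*b/(108*b^2 - 36*b*w + 3*w^2)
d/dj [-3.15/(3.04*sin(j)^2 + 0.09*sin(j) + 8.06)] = (19.152*sin(j) + 0.2835)*cos(j)/(3.04*sin(j)^2 + 0.09*sin(j) + 8.06)^2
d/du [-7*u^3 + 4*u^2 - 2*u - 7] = -21*u^2 + 8*u - 2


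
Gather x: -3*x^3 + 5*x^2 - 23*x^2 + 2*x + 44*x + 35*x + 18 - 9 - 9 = -3*x^3 - 18*x^2 + 81*x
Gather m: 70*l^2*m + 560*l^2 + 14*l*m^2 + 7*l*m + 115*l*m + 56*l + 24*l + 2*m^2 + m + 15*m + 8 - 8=560*l^2 + 80*l + m^2*(14*l + 2) + m*(70*l^2 + 122*l + 16)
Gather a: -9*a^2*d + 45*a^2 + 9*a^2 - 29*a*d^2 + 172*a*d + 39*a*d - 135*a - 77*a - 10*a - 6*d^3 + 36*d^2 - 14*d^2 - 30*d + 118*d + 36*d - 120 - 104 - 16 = a^2*(54 - 9*d) + a*(-29*d^2 + 211*d - 222) - 6*d^3 + 22*d^2 + 124*d - 240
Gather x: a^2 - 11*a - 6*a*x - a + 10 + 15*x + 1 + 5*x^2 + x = a^2 - 12*a + 5*x^2 + x*(16 - 6*a) + 11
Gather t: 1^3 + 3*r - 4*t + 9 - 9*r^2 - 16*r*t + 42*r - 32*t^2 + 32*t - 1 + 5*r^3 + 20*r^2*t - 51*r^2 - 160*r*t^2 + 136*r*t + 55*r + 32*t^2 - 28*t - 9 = 5*r^3 - 60*r^2 - 160*r*t^2 + 100*r + t*(20*r^2 + 120*r)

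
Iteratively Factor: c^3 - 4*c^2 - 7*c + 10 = (c + 2)*(c^2 - 6*c + 5) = (c - 1)*(c + 2)*(c - 5)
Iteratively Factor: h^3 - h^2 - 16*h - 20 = (h - 5)*(h^2 + 4*h + 4) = (h - 5)*(h + 2)*(h + 2)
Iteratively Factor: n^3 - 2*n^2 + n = (n)*(n^2 - 2*n + 1) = n*(n - 1)*(n - 1)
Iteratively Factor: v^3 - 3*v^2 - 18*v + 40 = (v - 5)*(v^2 + 2*v - 8) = (v - 5)*(v - 2)*(v + 4)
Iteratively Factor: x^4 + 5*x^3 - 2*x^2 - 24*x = (x - 2)*(x^3 + 7*x^2 + 12*x) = (x - 2)*(x + 4)*(x^2 + 3*x) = (x - 2)*(x + 3)*(x + 4)*(x)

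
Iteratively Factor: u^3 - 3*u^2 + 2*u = (u - 1)*(u^2 - 2*u) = (u - 2)*(u - 1)*(u)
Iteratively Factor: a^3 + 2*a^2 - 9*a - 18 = (a + 2)*(a^2 - 9) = (a - 3)*(a + 2)*(a + 3)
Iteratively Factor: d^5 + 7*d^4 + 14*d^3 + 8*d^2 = (d)*(d^4 + 7*d^3 + 14*d^2 + 8*d) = d*(d + 1)*(d^3 + 6*d^2 + 8*d) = d*(d + 1)*(d + 2)*(d^2 + 4*d) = d*(d + 1)*(d + 2)*(d + 4)*(d)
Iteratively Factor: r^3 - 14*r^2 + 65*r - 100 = (r - 5)*(r^2 - 9*r + 20) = (r - 5)*(r - 4)*(r - 5)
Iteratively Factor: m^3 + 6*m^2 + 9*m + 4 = (m + 4)*(m^2 + 2*m + 1) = (m + 1)*(m + 4)*(m + 1)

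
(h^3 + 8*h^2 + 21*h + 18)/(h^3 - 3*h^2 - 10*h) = (h^2 + 6*h + 9)/(h*(h - 5))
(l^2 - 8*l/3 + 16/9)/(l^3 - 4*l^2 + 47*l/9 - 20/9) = (3*l - 4)/(3*l^2 - 8*l + 5)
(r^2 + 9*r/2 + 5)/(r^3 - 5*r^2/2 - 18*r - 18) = (2*r + 5)/(2*r^2 - 9*r - 18)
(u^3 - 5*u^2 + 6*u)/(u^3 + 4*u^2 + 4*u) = (u^2 - 5*u + 6)/(u^2 + 4*u + 4)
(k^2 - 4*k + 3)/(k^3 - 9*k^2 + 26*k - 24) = (k - 1)/(k^2 - 6*k + 8)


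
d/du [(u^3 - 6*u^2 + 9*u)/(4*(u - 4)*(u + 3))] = (u^4 - 2*u^3 - 39*u^2 + 144*u - 108)/(4*(u^4 - 2*u^3 - 23*u^2 + 24*u + 144))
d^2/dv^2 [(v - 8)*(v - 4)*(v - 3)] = 6*v - 30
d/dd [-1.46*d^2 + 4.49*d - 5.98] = 4.49 - 2.92*d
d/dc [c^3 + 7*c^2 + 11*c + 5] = 3*c^2 + 14*c + 11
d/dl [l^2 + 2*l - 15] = 2*l + 2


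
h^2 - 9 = (h - 3)*(h + 3)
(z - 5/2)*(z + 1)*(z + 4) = z^3 + 5*z^2/2 - 17*z/2 - 10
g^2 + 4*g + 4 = (g + 2)^2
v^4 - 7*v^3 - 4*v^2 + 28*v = v*(v - 7)*(v - 2)*(v + 2)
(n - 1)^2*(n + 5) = n^3 + 3*n^2 - 9*n + 5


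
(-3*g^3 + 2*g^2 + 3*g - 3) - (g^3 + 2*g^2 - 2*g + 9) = -4*g^3 + 5*g - 12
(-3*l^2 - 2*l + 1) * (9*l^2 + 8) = -27*l^4 - 18*l^3 - 15*l^2 - 16*l + 8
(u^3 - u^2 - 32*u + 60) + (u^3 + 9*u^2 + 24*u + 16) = 2*u^3 + 8*u^2 - 8*u + 76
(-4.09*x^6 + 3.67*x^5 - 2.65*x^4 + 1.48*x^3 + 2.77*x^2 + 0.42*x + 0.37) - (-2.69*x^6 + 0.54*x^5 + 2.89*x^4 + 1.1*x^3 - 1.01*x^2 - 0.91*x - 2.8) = -1.4*x^6 + 3.13*x^5 - 5.54*x^4 + 0.38*x^3 + 3.78*x^2 + 1.33*x + 3.17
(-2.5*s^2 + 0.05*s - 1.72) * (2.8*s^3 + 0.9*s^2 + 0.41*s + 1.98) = -7.0*s^5 - 2.11*s^4 - 5.796*s^3 - 6.4775*s^2 - 0.6062*s - 3.4056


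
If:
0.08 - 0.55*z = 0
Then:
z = 0.15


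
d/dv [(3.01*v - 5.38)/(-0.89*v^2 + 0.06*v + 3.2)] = (2.6789*v^2 - 9.5764*v + 9.9548)/(0.7921*v^4 - 0.1068*v^3 - 5.6924*v^2 + 0.384*v + 10.24)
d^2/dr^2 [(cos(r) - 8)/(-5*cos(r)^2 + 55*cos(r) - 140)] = (9*(1 - cos(2*r))^2*cos(r)/4 - 21*(1 - cos(2*r))^2/4 - 1970*cos(r) + 121*cos(2*r) + 51*cos(3*r)/2 - cos(5*r)/2 + 1014)/(5*(cos(r) - 7)^3*(cos(r) - 4)^3)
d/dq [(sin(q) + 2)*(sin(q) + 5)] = (2*sin(q) + 7)*cos(q)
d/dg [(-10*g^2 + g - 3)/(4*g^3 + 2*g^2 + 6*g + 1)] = (40*g^4 - 8*g^3 - 26*g^2 - 8*g + 19)/(16*g^6 + 16*g^5 + 52*g^4 + 32*g^3 + 40*g^2 + 12*g + 1)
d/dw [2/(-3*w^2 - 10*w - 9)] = 4*(3*w + 5)/(3*w^2 + 10*w + 9)^2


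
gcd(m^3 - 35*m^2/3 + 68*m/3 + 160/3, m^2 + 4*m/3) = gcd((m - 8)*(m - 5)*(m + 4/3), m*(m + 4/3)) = m + 4/3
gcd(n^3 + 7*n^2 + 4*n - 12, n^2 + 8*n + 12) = n^2 + 8*n + 12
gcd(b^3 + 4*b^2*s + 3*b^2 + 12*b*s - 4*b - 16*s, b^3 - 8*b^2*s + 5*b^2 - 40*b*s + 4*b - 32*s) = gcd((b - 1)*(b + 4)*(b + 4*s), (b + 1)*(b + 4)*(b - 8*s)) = b + 4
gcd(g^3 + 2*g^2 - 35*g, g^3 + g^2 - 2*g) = g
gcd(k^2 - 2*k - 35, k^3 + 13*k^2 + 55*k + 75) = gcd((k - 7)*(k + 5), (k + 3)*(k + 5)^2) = k + 5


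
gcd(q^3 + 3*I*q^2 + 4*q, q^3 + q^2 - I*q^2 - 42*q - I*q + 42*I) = q - I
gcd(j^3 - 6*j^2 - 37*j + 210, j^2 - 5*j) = j - 5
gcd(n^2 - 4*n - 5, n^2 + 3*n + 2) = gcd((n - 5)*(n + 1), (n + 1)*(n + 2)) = n + 1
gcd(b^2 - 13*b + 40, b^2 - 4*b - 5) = b - 5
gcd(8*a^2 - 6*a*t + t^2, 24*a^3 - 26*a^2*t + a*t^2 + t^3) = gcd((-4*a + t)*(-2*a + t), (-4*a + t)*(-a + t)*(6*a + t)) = -4*a + t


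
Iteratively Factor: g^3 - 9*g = (g)*(g^2 - 9) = g*(g + 3)*(g - 3)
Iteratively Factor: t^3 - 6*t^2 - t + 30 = (t - 3)*(t^2 - 3*t - 10) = (t - 5)*(t - 3)*(t + 2)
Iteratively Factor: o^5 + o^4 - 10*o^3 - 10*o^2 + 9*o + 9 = (o + 3)*(o^4 - 2*o^3 - 4*o^2 + 2*o + 3) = (o - 3)*(o + 3)*(o^3 + o^2 - o - 1) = (o - 3)*(o - 1)*(o + 3)*(o^2 + 2*o + 1) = (o - 3)*(o - 1)*(o + 1)*(o + 3)*(o + 1)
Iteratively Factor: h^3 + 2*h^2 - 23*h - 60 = (h - 5)*(h^2 + 7*h + 12) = (h - 5)*(h + 3)*(h + 4)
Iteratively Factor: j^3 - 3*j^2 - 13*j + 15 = (j + 3)*(j^2 - 6*j + 5) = (j - 1)*(j + 3)*(j - 5)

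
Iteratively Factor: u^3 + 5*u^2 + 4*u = (u + 4)*(u^2 + u) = (u + 1)*(u + 4)*(u)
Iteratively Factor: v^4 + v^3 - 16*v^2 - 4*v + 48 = (v - 3)*(v^3 + 4*v^2 - 4*v - 16) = (v - 3)*(v + 2)*(v^2 + 2*v - 8) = (v - 3)*(v - 2)*(v + 2)*(v + 4)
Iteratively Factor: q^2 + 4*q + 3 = (q + 3)*(q + 1)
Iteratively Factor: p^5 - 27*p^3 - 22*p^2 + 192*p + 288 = (p - 4)*(p^4 + 4*p^3 - 11*p^2 - 66*p - 72) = (p - 4)^2*(p^3 + 8*p^2 + 21*p + 18) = (p - 4)^2*(p + 3)*(p^2 + 5*p + 6) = (p - 4)^2*(p + 3)^2*(p + 2)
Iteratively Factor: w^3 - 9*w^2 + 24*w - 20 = (w - 2)*(w^2 - 7*w + 10) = (w - 5)*(w - 2)*(w - 2)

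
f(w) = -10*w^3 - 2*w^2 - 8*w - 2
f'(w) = -30*w^2 - 4*w - 8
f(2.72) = -239.79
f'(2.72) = -240.83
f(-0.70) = 6.05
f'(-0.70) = -19.90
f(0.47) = -7.24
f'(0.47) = -16.51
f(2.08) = -117.28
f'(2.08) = -146.11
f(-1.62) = 48.23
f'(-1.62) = -80.25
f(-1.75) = 59.47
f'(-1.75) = -92.88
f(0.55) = -8.67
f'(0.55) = -19.28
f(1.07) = -25.10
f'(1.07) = -46.63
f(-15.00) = 33418.00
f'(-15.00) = -6698.00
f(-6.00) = 2134.00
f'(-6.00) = -1064.00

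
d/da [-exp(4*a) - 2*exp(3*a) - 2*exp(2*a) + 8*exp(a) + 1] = (-4*exp(3*a) - 6*exp(2*a) - 4*exp(a) + 8)*exp(a)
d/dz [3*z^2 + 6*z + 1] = 6*z + 6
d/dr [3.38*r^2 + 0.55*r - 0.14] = 6.76*r + 0.55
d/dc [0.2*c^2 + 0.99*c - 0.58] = 0.4*c + 0.99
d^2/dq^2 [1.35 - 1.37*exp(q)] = -1.37*exp(q)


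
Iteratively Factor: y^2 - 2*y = (y)*(y - 2)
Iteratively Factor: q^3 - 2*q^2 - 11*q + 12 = (q - 1)*(q^2 - q - 12) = (q - 4)*(q - 1)*(q + 3)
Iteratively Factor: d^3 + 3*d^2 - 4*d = (d + 4)*(d^2 - d) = d*(d + 4)*(d - 1)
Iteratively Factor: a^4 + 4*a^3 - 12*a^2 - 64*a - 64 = (a - 4)*(a^3 + 8*a^2 + 20*a + 16) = (a - 4)*(a + 2)*(a^2 + 6*a + 8) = (a - 4)*(a + 2)^2*(a + 4)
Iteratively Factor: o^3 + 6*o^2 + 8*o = (o + 2)*(o^2 + 4*o) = o*(o + 2)*(o + 4)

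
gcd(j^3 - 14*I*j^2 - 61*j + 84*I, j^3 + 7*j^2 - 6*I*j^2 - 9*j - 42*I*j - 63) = j - 3*I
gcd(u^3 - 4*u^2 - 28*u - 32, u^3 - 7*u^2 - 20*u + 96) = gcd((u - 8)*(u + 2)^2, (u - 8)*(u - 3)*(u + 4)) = u - 8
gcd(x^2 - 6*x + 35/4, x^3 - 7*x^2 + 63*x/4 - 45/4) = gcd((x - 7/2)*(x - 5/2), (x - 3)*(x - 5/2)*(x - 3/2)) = x - 5/2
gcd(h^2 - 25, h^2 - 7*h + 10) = h - 5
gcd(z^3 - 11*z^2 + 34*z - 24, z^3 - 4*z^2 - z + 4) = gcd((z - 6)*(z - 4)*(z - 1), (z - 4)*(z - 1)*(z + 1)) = z^2 - 5*z + 4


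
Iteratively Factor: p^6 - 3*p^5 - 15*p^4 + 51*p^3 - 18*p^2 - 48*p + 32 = (p + 4)*(p^5 - 7*p^4 + 13*p^3 - p^2 - 14*p + 8) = (p + 1)*(p + 4)*(p^4 - 8*p^3 + 21*p^2 - 22*p + 8) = (p - 1)*(p + 1)*(p + 4)*(p^3 - 7*p^2 + 14*p - 8) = (p - 1)^2*(p + 1)*(p + 4)*(p^2 - 6*p + 8) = (p - 2)*(p - 1)^2*(p + 1)*(p + 4)*(p - 4)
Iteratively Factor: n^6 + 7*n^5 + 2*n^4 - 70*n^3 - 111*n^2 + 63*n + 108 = (n + 4)*(n^5 + 3*n^4 - 10*n^3 - 30*n^2 + 9*n + 27) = (n + 1)*(n + 4)*(n^4 + 2*n^3 - 12*n^2 - 18*n + 27) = (n + 1)*(n + 3)*(n + 4)*(n^3 - n^2 - 9*n + 9) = (n + 1)*(n + 3)^2*(n + 4)*(n^2 - 4*n + 3) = (n - 1)*(n + 1)*(n + 3)^2*(n + 4)*(n - 3)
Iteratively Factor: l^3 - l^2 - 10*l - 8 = (l + 1)*(l^2 - 2*l - 8) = (l - 4)*(l + 1)*(l + 2)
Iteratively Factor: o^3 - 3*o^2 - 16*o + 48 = (o + 4)*(o^2 - 7*o + 12) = (o - 4)*(o + 4)*(o - 3)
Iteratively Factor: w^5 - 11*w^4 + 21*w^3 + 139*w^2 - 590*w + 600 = (w - 3)*(w^4 - 8*w^3 - 3*w^2 + 130*w - 200) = (w - 5)*(w - 3)*(w^3 - 3*w^2 - 18*w + 40) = (w - 5)^2*(w - 3)*(w^2 + 2*w - 8) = (w - 5)^2*(w - 3)*(w + 4)*(w - 2)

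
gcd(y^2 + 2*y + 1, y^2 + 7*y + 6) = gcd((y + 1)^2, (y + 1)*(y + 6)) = y + 1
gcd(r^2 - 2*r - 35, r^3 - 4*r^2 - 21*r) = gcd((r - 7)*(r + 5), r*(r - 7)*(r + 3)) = r - 7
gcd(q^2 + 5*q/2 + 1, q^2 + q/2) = q + 1/2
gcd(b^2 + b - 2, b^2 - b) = b - 1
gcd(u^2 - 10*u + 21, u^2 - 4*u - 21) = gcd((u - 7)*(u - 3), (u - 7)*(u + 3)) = u - 7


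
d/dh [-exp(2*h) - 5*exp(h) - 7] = (-2*exp(h) - 5)*exp(h)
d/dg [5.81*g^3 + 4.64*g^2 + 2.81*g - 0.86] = 17.43*g^2 + 9.28*g + 2.81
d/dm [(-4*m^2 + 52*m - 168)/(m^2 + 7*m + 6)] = 16*(-5*m^2 + 18*m + 93)/(m^4 + 14*m^3 + 61*m^2 + 84*m + 36)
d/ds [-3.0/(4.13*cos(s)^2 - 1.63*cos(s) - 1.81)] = (4.89 - 24.78*cos(s))*sin(s)/(-4.13*cos(s)^2 + 1.63*cos(s) + 1.81)^2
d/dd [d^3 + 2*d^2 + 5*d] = 3*d^2 + 4*d + 5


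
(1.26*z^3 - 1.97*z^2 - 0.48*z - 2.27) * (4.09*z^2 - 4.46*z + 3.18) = 5.1534*z^5 - 13.6769*z^4 + 10.8298*z^3 - 13.4081*z^2 + 8.5978*z - 7.2186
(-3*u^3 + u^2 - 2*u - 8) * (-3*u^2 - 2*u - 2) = 9*u^5 + 3*u^4 + 10*u^3 + 26*u^2 + 20*u + 16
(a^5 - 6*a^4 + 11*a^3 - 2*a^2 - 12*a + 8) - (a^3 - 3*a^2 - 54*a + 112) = a^5 - 6*a^4 + 10*a^3 + a^2 + 42*a - 104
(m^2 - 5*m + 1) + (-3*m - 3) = m^2 - 8*m - 2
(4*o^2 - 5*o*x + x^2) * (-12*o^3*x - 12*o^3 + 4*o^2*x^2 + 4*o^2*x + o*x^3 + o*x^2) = -48*o^5*x - 48*o^5 + 76*o^4*x^2 + 76*o^4*x - 28*o^3*x^3 - 28*o^3*x^2 - o^2*x^4 - o^2*x^3 + o*x^5 + o*x^4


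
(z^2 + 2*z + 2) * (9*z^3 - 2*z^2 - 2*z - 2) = 9*z^5 + 16*z^4 + 12*z^3 - 10*z^2 - 8*z - 4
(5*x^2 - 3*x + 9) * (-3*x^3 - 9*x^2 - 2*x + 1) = -15*x^5 - 36*x^4 - 10*x^3 - 70*x^2 - 21*x + 9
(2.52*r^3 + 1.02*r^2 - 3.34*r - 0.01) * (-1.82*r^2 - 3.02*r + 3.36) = -4.5864*r^5 - 9.4668*r^4 + 11.4656*r^3 + 13.5322*r^2 - 11.1922*r - 0.0336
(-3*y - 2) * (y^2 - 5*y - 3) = -3*y^3 + 13*y^2 + 19*y + 6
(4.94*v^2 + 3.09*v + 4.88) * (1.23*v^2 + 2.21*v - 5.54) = 6.0762*v^4 + 14.7181*v^3 - 14.5363*v^2 - 6.3338*v - 27.0352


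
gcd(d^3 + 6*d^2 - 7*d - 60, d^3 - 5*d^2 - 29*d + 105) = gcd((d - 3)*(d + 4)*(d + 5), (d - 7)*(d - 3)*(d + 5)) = d^2 + 2*d - 15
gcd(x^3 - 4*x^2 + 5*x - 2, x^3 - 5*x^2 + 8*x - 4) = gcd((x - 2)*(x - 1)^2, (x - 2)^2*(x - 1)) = x^2 - 3*x + 2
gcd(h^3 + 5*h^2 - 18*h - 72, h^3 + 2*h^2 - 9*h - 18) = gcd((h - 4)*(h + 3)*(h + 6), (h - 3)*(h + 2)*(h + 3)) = h + 3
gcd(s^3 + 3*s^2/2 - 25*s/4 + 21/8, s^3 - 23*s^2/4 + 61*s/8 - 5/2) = s - 1/2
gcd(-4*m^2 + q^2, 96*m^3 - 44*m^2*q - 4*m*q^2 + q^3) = -2*m + q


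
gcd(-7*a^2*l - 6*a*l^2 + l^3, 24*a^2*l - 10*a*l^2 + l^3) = l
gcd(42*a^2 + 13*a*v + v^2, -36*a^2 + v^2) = 6*a + v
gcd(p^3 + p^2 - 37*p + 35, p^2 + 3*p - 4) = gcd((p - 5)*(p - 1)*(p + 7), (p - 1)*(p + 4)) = p - 1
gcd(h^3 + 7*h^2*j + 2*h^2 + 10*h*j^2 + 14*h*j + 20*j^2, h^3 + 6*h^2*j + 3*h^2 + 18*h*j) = 1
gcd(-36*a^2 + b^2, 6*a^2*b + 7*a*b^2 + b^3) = 6*a + b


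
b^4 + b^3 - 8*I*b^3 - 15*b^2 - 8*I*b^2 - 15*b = b*(b + 1)*(b - 5*I)*(b - 3*I)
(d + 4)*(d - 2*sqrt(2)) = d^2 - 2*sqrt(2)*d + 4*d - 8*sqrt(2)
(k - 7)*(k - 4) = k^2 - 11*k + 28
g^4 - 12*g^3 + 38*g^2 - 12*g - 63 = (g - 7)*(g - 3)^2*(g + 1)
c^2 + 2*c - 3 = (c - 1)*(c + 3)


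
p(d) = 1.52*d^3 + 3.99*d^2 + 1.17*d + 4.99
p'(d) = 4.56*d^2 + 7.98*d + 1.17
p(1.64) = 24.34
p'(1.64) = 26.52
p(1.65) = 24.61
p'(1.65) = 26.75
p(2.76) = 70.57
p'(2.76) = 57.93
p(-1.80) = 6.95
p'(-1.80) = 1.58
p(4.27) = 201.07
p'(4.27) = 118.39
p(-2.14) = 5.86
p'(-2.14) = 4.98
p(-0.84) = 5.92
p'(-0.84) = -2.32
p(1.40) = 18.62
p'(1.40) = 21.28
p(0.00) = 4.99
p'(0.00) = 1.17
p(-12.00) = -2061.05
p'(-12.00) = 562.05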